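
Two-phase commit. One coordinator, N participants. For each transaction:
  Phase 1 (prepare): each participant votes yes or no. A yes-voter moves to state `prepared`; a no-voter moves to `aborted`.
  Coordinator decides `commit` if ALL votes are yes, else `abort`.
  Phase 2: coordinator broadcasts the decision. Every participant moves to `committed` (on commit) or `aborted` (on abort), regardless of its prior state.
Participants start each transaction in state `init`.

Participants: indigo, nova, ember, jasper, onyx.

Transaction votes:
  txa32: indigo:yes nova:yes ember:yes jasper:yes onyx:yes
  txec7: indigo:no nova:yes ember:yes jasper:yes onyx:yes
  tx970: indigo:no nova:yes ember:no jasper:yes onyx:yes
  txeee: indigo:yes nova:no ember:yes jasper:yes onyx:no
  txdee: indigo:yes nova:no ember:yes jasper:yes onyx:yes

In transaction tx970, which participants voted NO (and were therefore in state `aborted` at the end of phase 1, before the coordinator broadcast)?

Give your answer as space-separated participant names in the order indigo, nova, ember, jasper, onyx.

Txn tx970 phase 1: indigo no -> aborted; nova yes -> prepared; ember no -> aborted; jasper yes -> prepared; onyx yes -> prepared

Answer: indigo ember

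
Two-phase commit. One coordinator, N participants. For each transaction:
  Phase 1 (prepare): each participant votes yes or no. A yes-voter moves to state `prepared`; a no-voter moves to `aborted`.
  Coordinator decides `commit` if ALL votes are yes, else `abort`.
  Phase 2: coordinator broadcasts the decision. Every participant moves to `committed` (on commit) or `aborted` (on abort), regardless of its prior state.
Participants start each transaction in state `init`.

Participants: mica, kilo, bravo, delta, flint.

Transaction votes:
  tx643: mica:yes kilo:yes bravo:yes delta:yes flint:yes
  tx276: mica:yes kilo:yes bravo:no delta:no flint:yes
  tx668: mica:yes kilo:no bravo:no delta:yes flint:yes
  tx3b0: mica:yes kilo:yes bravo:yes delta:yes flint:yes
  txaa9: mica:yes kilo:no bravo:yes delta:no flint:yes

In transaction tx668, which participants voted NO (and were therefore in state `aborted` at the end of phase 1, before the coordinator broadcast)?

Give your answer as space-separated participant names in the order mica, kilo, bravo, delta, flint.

Answer: kilo bravo

Derivation:
Txn tx668 phase 1: mica yes -> prepared; kilo no -> aborted; bravo no -> aborted; delta yes -> prepared; flint yes -> prepared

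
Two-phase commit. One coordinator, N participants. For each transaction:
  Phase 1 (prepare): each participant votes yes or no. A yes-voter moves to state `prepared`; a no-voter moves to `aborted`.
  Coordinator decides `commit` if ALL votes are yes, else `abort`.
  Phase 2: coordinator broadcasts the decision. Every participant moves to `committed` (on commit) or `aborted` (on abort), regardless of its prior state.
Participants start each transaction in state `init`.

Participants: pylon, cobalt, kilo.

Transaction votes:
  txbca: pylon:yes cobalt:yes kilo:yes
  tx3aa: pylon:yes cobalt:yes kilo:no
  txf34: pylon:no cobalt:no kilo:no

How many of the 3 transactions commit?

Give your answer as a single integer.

txbca: all yes -> commit (commits=1)
tx3aa: no from kilo -> abort (commits=1)
txf34: no from pylon, cobalt, kilo -> abort (commits=1)

Answer: 1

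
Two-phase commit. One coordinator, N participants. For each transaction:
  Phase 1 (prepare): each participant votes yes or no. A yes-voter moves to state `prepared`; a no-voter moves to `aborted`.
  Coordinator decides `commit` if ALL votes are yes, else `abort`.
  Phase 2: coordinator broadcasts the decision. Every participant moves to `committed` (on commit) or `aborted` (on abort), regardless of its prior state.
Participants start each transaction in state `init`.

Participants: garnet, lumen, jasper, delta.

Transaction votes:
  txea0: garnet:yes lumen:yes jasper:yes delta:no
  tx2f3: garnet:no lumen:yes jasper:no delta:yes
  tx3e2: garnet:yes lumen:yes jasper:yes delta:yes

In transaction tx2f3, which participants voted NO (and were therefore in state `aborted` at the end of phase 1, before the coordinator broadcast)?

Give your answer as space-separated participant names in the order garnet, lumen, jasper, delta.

Txn tx2f3 phase 1: garnet no -> aborted; lumen yes -> prepared; jasper no -> aborted; delta yes -> prepared

Answer: garnet jasper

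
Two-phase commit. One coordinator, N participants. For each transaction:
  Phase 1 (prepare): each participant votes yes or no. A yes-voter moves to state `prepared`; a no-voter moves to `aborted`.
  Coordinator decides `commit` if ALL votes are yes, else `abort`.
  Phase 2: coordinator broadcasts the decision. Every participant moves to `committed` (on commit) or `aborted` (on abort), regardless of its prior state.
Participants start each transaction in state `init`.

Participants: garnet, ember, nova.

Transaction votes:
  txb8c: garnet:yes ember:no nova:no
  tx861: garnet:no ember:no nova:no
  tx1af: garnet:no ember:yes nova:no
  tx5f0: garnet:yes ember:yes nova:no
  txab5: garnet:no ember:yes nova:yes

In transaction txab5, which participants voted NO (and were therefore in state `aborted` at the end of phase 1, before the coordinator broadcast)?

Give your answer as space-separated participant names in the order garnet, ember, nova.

Txn txab5 phase 1: garnet no -> aborted; ember yes -> prepared; nova yes -> prepared

Answer: garnet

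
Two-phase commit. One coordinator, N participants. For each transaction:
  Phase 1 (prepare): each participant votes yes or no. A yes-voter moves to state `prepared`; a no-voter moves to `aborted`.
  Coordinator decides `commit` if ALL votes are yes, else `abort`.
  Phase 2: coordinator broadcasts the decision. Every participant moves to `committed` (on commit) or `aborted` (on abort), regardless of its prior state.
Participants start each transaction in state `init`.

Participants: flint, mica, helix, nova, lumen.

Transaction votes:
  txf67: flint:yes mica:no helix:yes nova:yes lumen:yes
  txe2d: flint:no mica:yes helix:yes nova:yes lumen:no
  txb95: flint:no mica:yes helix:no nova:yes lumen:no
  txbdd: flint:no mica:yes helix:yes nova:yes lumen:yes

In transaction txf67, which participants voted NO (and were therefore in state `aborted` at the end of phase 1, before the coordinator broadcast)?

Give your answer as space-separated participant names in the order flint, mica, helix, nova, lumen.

Answer: mica

Derivation:
Txn txf67 phase 1: flint yes -> prepared; mica no -> aborted; helix yes -> prepared; nova yes -> prepared; lumen yes -> prepared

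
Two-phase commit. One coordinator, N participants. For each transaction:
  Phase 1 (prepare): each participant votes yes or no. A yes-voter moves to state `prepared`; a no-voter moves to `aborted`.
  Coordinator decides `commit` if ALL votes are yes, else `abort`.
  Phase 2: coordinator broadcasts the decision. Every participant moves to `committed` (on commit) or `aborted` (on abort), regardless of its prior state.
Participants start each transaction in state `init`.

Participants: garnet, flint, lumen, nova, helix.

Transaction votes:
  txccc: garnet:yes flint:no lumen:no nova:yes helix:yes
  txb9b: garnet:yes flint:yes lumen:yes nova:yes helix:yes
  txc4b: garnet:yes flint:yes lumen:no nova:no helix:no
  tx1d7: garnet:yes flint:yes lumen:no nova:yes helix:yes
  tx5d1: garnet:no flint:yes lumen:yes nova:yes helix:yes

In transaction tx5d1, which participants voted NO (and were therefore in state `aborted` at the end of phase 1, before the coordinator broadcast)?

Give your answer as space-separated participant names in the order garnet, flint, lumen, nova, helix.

Txn tx5d1 phase 1: garnet no -> aborted; flint yes -> prepared; lumen yes -> prepared; nova yes -> prepared; helix yes -> prepared

Answer: garnet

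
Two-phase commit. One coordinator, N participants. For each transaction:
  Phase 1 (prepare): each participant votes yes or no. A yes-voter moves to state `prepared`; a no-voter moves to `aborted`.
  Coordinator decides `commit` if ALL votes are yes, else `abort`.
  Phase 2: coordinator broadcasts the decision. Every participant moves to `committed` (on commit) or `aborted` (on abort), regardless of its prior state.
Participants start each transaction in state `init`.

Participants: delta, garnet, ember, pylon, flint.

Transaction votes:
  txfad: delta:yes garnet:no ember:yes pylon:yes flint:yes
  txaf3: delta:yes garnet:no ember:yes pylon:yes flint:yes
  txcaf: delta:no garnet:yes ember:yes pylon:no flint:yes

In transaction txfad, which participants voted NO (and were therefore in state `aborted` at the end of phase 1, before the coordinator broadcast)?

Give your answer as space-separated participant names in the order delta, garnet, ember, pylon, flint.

Txn txfad phase 1: delta yes -> prepared; garnet no -> aborted; ember yes -> prepared; pylon yes -> prepared; flint yes -> prepared

Answer: garnet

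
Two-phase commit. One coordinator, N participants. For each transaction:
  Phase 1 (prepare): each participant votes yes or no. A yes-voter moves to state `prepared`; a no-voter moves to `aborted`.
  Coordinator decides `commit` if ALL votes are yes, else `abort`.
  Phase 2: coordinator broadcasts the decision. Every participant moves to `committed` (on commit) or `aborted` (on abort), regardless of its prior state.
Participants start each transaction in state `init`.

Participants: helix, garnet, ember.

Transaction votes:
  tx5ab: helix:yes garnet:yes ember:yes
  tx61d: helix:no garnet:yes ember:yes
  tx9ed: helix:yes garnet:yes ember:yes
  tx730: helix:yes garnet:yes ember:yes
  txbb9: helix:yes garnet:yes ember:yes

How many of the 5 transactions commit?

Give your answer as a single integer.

tx5ab: all yes -> commit (commits=1)
tx61d: no from helix -> abort (commits=1)
tx9ed: all yes -> commit (commits=2)
tx730: all yes -> commit (commits=3)
txbb9: all yes -> commit (commits=4)

Answer: 4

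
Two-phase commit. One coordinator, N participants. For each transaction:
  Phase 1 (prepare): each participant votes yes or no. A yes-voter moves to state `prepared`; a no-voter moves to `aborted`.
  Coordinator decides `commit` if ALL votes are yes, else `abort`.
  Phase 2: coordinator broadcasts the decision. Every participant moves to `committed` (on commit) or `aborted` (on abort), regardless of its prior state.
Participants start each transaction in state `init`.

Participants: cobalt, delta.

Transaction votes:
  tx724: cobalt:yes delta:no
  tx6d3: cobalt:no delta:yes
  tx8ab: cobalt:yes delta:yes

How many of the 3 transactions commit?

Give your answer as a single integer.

tx724: no from delta -> abort (commits=0)
tx6d3: no from cobalt -> abort (commits=0)
tx8ab: all yes -> commit (commits=1)

Answer: 1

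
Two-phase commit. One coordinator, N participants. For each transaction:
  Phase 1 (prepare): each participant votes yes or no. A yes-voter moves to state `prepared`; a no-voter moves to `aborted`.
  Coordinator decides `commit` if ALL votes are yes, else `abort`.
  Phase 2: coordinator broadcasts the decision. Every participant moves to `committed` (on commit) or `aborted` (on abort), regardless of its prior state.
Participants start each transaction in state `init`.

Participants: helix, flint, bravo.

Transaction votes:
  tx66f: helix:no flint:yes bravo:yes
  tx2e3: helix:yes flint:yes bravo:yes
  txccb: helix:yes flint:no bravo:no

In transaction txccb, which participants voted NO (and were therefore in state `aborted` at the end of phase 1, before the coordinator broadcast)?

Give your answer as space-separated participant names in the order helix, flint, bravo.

Txn txccb phase 1: helix yes -> prepared; flint no -> aborted; bravo no -> aborted

Answer: flint bravo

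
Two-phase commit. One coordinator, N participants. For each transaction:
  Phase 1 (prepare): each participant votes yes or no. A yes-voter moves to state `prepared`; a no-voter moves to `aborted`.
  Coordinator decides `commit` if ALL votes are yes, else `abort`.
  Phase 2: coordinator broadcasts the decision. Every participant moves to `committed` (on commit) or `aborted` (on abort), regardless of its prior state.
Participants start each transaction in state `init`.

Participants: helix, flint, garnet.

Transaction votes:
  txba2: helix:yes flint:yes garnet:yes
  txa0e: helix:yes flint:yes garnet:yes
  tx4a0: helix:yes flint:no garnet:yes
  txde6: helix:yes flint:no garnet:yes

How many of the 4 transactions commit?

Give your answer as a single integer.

txba2: all yes -> commit (commits=1)
txa0e: all yes -> commit (commits=2)
tx4a0: no from flint -> abort (commits=2)
txde6: no from flint -> abort (commits=2)

Answer: 2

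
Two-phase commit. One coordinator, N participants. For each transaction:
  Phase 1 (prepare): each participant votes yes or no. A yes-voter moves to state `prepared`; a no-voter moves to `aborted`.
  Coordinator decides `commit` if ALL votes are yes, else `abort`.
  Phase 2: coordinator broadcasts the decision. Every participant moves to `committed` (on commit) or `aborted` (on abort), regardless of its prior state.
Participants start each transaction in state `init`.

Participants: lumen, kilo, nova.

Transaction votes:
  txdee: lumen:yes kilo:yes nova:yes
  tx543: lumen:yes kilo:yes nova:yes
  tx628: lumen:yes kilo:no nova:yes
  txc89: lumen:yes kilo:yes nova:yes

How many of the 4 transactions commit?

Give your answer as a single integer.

Answer: 3

Derivation:
txdee: all yes -> commit (commits=1)
tx543: all yes -> commit (commits=2)
tx628: no from kilo -> abort (commits=2)
txc89: all yes -> commit (commits=3)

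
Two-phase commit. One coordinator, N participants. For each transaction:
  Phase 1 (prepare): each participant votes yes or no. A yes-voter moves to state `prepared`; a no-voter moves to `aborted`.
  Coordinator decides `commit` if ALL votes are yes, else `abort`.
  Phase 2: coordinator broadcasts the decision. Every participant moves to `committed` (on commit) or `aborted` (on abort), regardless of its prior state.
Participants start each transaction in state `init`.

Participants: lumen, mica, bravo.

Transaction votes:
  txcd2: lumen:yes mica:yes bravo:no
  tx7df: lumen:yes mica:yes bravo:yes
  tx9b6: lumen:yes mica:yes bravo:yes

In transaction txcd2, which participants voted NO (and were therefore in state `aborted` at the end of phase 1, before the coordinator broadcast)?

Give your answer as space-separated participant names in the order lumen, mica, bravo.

Answer: bravo

Derivation:
Txn txcd2 phase 1: lumen yes -> prepared; mica yes -> prepared; bravo no -> aborted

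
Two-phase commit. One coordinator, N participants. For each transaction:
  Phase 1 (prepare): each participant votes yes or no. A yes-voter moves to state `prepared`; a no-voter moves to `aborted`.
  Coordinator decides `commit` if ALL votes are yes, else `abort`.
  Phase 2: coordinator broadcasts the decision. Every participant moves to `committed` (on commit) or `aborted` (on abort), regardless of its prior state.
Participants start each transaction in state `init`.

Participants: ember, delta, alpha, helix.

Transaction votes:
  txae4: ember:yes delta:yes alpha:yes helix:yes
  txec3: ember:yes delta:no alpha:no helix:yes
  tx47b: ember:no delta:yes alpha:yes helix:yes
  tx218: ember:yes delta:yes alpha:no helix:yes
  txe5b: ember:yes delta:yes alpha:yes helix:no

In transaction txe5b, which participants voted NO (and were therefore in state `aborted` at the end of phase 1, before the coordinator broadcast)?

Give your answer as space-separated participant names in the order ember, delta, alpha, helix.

Answer: helix

Derivation:
Txn txe5b phase 1: ember yes -> prepared; delta yes -> prepared; alpha yes -> prepared; helix no -> aborted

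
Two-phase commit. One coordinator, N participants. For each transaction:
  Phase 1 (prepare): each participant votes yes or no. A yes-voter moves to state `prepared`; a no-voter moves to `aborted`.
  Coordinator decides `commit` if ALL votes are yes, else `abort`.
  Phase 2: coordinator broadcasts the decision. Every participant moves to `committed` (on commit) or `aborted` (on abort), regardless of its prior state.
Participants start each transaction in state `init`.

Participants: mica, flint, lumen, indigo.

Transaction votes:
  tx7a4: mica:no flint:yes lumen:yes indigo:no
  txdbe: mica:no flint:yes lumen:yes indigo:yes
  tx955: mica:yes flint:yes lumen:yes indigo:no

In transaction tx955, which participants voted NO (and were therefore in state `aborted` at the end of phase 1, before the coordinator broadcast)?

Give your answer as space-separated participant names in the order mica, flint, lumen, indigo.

Txn tx955 phase 1: mica yes -> prepared; flint yes -> prepared; lumen yes -> prepared; indigo no -> aborted

Answer: indigo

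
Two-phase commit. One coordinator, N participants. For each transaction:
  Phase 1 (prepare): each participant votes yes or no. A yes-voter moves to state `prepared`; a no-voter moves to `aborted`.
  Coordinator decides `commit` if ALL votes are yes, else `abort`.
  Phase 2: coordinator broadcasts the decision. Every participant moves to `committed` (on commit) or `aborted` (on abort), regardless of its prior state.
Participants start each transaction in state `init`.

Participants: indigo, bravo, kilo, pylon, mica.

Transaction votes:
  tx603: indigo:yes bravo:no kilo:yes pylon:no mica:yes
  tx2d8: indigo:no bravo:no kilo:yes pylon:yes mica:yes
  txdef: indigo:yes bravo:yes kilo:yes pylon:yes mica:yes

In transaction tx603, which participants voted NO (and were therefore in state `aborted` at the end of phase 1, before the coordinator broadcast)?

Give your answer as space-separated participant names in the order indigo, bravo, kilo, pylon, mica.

Answer: bravo pylon

Derivation:
Txn tx603 phase 1: indigo yes -> prepared; bravo no -> aborted; kilo yes -> prepared; pylon no -> aborted; mica yes -> prepared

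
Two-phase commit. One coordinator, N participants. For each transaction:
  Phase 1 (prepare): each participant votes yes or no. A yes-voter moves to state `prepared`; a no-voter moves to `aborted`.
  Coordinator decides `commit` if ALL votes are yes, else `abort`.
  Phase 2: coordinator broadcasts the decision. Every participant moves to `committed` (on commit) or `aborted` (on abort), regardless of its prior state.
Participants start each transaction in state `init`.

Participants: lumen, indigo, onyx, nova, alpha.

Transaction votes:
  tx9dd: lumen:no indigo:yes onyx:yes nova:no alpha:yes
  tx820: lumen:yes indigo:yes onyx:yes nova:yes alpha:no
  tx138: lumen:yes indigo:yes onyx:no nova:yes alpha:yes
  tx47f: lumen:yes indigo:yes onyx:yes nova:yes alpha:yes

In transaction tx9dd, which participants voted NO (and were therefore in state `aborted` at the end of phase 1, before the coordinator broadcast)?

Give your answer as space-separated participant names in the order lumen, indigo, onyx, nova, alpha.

Answer: lumen nova

Derivation:
Txn tx9dd phase 1: lumen no -> aborted; indigo yes -> prepared; onyx yes -> prepared; nova no -> aborted; alpha yes -> prepared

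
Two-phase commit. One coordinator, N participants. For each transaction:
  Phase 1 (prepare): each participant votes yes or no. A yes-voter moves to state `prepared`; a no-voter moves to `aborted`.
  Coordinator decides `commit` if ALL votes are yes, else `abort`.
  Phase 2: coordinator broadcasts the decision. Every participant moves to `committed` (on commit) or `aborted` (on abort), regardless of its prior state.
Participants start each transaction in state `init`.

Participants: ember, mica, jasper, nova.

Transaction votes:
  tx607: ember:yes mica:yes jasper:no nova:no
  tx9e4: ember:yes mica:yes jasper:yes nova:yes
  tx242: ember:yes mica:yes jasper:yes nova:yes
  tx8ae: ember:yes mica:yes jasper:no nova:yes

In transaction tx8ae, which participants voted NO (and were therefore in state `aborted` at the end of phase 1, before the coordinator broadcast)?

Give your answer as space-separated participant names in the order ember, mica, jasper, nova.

Answer: jasper

Derivation:
Txn tx8ae phase 1: ember yes -> prepared; mica yes -> prepared; jasper no -> aborted; nova yes -> prepared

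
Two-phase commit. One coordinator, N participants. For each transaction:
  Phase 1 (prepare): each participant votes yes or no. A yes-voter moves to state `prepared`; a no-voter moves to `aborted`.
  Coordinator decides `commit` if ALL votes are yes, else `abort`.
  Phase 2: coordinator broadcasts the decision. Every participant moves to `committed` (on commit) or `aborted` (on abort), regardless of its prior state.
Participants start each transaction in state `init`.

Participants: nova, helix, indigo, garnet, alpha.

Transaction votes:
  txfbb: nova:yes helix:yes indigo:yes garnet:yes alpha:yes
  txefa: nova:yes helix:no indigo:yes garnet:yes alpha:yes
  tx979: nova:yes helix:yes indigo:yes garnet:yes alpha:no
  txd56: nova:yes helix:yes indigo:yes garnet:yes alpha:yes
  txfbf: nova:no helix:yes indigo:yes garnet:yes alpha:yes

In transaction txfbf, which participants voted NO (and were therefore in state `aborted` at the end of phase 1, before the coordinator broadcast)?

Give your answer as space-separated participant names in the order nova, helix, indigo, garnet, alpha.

Txn txfbf phase 1: nova no -> aborted; helix yes -> prepared; indigo yes -> prepared; garnet yes -> prepared; alpha yes -> prepared

Answer: nova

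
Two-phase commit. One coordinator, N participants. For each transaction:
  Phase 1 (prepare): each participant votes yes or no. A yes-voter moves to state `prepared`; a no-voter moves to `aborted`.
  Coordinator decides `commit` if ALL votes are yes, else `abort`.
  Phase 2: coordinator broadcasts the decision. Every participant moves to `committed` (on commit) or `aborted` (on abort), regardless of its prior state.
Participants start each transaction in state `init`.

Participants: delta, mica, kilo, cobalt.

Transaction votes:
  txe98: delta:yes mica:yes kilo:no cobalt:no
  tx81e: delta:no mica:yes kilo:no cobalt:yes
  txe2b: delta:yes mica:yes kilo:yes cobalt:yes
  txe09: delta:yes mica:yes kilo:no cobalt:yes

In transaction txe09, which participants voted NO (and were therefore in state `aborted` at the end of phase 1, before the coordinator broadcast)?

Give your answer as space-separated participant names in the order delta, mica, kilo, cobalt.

Answer: kilo

Derivation:
Txn txe09 phase 1: delta yes -> prepared; mica yes -> prepared; kilo no -> aborted; cobalt yes -> prepared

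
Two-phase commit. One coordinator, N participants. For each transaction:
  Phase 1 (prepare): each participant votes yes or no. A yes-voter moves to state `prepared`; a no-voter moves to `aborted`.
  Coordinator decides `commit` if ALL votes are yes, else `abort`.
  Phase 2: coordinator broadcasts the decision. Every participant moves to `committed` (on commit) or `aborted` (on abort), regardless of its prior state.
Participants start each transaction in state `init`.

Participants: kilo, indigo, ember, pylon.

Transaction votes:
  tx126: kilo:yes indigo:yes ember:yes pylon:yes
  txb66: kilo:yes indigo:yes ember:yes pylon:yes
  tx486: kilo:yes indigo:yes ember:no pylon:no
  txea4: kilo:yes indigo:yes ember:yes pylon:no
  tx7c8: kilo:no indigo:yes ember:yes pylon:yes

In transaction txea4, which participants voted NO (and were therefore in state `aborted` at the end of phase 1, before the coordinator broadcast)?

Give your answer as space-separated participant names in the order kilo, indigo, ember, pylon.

Answer: pylon

Derivation:
Txn txea4 phase 1: kilo yes -> prepared; indigo yes -> prepared; ember yes -> prepared; pylon no -> aborted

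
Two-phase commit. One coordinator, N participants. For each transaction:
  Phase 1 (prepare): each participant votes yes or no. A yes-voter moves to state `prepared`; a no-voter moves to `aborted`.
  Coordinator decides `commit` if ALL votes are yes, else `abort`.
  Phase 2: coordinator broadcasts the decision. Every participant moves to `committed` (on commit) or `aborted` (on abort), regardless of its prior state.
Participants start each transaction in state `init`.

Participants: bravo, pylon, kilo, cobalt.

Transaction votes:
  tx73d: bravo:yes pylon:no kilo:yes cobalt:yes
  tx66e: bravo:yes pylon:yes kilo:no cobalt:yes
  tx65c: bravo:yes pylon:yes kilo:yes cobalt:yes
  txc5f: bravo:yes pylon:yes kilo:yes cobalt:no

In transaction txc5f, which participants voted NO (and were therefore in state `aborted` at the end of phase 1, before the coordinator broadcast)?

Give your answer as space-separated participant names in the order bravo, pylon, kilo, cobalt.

Txn txc5f phase 1: bravo yes -> prepared; pylon yes -> prepared; kilo yes -> prepared; cobalt no -> aborted

Answer: cobalt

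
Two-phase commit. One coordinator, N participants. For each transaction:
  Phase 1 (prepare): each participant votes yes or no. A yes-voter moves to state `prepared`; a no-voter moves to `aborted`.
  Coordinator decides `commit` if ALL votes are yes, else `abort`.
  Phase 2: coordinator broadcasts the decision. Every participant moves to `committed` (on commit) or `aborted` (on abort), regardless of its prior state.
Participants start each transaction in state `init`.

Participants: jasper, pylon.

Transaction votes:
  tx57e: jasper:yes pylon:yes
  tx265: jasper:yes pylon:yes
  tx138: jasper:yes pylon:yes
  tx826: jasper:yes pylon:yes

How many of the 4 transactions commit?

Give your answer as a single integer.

tx57e: all yes -> commit (commits=1)
tx265: all yes -> commit (commits=2)
tx138: all yes -> commit (commits=3)
tx826: all yes -> commit (commits=4)

Answer: 4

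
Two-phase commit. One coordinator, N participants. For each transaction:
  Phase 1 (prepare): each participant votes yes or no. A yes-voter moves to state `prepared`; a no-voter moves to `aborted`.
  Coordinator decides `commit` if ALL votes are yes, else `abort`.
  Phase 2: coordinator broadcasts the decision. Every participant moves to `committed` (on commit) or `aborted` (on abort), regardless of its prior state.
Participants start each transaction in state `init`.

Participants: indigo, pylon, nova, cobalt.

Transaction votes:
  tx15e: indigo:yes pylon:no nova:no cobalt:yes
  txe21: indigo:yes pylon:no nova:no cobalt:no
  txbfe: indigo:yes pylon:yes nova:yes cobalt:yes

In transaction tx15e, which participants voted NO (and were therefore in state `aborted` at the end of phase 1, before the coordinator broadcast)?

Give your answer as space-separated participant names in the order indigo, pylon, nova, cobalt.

Txn tx15e phase 1: indigo yes -> prepared; pylon no -> aborted; nova no -> aborted; cobalt yes -> prepared

Answer: pylon nova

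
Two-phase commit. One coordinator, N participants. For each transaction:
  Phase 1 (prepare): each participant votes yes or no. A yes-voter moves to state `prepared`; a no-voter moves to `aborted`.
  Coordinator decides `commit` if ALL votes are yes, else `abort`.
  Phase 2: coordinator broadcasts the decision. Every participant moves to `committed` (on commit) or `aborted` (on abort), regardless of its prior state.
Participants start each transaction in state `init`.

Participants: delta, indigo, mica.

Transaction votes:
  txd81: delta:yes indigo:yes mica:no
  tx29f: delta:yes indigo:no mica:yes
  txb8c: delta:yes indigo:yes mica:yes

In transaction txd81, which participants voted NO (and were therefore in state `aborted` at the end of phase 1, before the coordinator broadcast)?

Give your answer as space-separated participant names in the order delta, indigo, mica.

Txn txd81 phase 1: delta yes -> prepared; indigo yes -> prepared; mica no -> aborted

Answer: mica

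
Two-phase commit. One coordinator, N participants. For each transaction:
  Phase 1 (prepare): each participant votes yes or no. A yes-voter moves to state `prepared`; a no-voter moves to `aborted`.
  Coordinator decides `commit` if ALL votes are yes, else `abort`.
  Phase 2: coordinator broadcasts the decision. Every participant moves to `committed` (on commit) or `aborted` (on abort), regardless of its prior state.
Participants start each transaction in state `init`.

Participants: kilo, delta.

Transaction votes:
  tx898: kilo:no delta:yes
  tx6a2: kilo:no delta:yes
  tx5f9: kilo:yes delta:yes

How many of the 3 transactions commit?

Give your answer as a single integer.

Answer: 1

Derivation:
tx898: no from kilo -> abort (commits=0)
tx6a2: no from kilo -> abort (commits=0)
tx5f9: all yes -> commit (commits=1)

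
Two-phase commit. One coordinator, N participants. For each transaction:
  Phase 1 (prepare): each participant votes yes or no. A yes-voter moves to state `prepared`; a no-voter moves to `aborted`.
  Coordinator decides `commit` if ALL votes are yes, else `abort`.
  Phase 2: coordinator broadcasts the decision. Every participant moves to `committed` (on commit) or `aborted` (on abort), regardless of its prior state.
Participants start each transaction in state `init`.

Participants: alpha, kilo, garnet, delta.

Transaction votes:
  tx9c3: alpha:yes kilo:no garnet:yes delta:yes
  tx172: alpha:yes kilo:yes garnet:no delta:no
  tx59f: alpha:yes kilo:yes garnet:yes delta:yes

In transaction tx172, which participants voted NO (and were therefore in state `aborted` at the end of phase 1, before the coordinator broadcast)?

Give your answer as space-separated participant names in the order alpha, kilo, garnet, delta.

Answer: garnet delta

Derivation:
Txn tx172 phase 1: alpha yes -> prepared; kilo yes -> prepared; garnet no -> aborted; delta no -> aborted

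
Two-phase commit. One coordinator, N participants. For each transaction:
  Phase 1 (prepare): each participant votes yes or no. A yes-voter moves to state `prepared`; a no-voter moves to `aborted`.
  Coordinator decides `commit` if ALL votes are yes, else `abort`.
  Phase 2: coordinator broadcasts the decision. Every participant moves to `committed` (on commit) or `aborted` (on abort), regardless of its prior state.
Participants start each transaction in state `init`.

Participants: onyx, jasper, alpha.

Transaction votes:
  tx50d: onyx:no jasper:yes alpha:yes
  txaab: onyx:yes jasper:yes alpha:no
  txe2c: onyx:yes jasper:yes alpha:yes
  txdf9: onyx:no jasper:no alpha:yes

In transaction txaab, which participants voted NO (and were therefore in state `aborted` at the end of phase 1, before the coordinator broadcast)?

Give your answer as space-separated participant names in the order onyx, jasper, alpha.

Answer: alpha

Derivation:
Txn txaab phase 1: onyx yes -> prepared; jasper yes -> prepared; alpha no -> aborted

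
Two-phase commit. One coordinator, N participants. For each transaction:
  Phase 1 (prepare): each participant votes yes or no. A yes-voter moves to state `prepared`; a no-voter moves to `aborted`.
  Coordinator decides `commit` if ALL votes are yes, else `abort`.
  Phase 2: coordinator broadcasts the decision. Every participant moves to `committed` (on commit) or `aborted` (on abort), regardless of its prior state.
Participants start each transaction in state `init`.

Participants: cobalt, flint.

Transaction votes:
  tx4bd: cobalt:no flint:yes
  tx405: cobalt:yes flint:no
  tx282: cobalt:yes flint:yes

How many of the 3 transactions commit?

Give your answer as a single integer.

tx4bd: no from cobalt -> abort (commits=0)
tx405: no from flint -> abort (commits=0)
tx282: all yes -> commit (commits=1)

Answer: 1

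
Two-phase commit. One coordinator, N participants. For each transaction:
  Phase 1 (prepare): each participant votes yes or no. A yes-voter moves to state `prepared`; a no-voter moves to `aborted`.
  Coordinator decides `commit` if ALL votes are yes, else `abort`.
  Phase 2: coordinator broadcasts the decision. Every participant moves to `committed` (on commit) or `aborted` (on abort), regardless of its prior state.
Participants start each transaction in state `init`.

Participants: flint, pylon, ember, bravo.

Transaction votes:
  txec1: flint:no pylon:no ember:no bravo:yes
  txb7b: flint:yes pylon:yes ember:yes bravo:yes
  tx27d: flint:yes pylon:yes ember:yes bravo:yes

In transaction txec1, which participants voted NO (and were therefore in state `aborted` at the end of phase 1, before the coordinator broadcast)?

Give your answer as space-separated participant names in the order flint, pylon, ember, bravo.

Answer: flint pylon ember

Derivation:
Txn txec1 phase 1: flint no -> aborted; pylon no -> aborted; ember no -> aborted; bravo yes -> prepared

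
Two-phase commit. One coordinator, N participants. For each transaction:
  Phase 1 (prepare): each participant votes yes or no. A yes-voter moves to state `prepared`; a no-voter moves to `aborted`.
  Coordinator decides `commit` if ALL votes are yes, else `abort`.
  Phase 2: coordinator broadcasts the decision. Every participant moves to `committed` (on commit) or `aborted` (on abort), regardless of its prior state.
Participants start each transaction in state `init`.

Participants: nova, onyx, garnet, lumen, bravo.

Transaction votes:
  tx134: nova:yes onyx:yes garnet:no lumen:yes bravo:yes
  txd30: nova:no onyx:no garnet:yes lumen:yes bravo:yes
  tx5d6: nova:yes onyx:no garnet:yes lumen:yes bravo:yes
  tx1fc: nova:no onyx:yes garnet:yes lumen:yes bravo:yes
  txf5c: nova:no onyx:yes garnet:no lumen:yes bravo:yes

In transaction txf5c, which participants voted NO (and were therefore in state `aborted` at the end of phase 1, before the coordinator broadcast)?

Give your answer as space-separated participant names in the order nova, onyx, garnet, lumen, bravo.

Answer: nova garnet

Derivation:
Txn txf5c phase 1: nova no -> aborted; onyx yes -> prepared; garnet no -> aborted; lumen yes -> prepared; bravo yes -> prepared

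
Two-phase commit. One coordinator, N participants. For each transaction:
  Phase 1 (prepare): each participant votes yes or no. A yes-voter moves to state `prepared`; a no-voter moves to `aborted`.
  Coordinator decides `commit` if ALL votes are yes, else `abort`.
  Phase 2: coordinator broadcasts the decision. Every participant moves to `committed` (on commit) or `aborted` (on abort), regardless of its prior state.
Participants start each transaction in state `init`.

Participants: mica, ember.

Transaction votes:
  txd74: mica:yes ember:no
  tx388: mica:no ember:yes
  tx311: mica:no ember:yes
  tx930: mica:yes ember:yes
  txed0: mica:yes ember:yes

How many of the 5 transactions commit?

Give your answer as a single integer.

Answer: 2

Derivation:
txd74: no from ember -> abort (commits=0)
tx388: no from mica -> abort (commits=0)
tx311: no from mica -> abort (commits=0)
tx930: all yes -> commit (commits=1)
txed0: all yes -> commit (commits=2)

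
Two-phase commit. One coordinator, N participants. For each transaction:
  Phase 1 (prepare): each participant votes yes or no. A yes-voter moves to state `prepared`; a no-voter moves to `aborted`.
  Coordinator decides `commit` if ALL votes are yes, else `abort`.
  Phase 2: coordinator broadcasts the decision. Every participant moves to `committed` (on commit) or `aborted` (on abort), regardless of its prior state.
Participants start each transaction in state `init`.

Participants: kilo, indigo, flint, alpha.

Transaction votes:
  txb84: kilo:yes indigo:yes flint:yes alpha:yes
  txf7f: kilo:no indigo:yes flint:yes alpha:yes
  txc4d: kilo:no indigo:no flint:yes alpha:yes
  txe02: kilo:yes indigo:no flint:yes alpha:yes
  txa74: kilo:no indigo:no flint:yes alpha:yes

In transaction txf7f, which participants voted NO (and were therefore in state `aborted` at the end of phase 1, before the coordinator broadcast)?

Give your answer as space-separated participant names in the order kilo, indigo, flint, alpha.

Answer: kilo

Derivation:
Txn txf7f phase 1: kilo no -> aborted; indigo yes -> prepared; flint yes -> prepared; alpha yes -> prepared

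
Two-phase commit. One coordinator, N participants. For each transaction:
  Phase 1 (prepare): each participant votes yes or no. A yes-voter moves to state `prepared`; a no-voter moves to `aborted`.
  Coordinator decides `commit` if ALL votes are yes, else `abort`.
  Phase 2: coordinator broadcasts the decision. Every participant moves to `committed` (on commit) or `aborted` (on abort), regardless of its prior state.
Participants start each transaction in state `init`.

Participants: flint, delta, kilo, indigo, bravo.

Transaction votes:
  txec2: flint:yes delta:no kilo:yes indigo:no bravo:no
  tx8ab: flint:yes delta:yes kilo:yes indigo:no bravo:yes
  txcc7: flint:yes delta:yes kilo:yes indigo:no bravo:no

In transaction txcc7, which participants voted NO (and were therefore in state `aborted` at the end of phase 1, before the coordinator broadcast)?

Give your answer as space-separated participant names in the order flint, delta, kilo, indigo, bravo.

Txn txcc7 phase 1: flint yes -> prepared; delta yes -> prepared; kilo yes -> prepared; indigo no -> aborted; bravo no -> aborted

Answer: indigo bravo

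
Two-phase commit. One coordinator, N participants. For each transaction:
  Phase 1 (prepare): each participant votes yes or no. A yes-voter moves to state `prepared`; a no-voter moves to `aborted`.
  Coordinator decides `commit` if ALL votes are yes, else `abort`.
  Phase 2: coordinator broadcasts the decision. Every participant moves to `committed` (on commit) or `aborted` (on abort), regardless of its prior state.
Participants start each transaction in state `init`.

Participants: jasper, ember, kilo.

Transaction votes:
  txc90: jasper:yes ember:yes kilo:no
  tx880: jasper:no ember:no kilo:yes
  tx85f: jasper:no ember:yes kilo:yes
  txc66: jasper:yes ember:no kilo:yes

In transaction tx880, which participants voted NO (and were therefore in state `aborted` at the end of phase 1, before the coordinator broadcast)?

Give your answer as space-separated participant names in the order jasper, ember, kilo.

Txn tx880 phase 1: jasper no -> aborted; ember no -> aborted; kilo yes -> prepared

Answer: jasper ember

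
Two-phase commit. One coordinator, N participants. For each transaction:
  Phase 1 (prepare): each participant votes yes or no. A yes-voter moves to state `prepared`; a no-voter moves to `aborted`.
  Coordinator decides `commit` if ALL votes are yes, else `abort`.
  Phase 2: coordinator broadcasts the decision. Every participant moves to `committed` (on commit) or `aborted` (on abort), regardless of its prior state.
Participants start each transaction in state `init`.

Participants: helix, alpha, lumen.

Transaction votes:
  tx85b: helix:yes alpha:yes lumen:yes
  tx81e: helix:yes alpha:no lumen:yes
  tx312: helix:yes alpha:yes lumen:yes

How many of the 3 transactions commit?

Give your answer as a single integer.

Answer: 2

Derivation:
tx85b: all yes -> commit (commits=1)
tx81e: no from alpha -> abort (commits=1)
tx312: all yes -> commit (commits=2)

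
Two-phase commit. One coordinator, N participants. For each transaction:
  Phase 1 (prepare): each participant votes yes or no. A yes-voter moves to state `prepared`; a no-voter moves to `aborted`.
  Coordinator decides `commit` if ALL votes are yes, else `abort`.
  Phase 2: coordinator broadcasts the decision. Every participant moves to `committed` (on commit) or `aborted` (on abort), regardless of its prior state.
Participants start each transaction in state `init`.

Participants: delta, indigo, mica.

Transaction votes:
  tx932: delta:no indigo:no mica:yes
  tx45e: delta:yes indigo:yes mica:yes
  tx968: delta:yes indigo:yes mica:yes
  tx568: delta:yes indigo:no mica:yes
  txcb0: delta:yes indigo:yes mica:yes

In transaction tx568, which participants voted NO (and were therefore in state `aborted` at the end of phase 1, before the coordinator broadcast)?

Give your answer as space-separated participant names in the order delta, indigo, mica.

Answer: indigo

Derivation:
Txn tx568 phase 1: delta yes -> prepared; indigo no -> aborted; mica yes -> prepared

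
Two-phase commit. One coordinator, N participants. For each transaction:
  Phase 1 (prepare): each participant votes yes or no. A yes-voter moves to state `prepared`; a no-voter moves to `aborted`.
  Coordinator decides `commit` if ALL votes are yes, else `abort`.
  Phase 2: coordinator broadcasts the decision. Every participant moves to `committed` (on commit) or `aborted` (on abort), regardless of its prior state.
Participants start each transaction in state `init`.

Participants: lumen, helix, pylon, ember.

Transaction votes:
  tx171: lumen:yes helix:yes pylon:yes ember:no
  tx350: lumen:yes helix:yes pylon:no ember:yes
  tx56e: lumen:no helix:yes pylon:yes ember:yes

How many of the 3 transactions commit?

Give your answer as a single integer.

Answer: 0

Derivation:
tx171: no from ember -> abort (commits=0)
tx350: no from pylon -> abort (commits=0)
tx56e: no from lumen -> abort (commits=0)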